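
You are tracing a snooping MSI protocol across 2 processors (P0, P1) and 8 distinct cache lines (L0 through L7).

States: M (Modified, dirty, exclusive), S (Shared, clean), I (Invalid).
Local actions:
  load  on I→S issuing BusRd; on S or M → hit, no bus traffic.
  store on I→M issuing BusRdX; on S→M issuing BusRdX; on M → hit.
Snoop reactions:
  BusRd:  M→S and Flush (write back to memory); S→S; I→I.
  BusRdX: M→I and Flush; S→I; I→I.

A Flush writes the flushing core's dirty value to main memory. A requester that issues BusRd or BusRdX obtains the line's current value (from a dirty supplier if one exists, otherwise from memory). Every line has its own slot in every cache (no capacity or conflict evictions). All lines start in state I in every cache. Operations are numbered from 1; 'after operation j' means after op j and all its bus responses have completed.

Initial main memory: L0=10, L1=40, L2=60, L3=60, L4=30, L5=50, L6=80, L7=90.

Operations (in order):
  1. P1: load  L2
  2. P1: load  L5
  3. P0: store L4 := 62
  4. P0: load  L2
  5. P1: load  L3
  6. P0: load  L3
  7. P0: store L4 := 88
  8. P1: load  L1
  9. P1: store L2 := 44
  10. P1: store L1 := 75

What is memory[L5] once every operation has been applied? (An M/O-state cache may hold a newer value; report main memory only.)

  op1 P1: load  L2 → I/S on L2; bus BusRd; mem=60
  op2 P1: load  L5 → I/S on L5; bus BusRd; mem=50
  op3 P0: store L4 := 62 → M/I on L4; bus BusRdX; mem=30
  op4 P0: load  L2 → S/S on L2; bus BusRd; mem=60
  op5 P1: load  L3 → I/S on L3; bus BusRd; mem=60
  op6 P0: load  L3 → S/S on L3; bus BusRd; mem=60
  op7 P0: store L4 := 88 → M/I on L4; bus (none); mem=30
  op8 P1: load  L1 → I/S on L1; bus BusRd; mem=40
  op9 P1: store L2 := 44 → I/M on L2; bus BusRdX; mem=60
  op10 P1: store L1 := 75 → I/M on L1; bus BusRdX; mem=40

memory[L5] = 50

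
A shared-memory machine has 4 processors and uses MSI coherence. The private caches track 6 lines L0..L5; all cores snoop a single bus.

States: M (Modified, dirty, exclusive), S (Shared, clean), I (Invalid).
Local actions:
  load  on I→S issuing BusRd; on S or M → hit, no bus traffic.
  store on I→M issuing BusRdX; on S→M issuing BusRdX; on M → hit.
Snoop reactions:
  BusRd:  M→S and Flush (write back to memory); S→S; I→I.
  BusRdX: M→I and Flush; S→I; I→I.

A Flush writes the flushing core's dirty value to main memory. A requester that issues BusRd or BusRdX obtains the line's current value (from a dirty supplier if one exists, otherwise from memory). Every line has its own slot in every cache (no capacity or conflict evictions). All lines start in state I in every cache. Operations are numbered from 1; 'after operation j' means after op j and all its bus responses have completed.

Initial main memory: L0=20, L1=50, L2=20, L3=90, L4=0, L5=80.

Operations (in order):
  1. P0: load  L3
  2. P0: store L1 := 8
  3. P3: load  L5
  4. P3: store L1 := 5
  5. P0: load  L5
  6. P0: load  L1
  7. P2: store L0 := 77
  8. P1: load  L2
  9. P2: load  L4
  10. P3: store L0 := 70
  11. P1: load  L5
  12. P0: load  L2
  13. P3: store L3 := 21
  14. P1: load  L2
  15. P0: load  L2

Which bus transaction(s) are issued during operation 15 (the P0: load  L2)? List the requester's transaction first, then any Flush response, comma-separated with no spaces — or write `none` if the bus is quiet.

bus = none

[1] P0: load  L3 | P0:S(90), P1:I, P2:I, P3:I | bus: BusRd
[2] P0: store L1 := 8 | P0:M(8), P1:I, P2:I, P3:I | bus: BusRdX
[3] P3: load  L5 | P0:I, P1:I, P2:I, P3:S(80) | bus: BusRd
[4] P3: store L1 := 5 | P0:I, P1:I, P2:I, P3:M(5) | bus: BusRdX,Flush
[5] P0: load  L5 | P0:S(80), P1:I, P2:I, P3:S(80) | bus: BusRd
[6] P0: load  L1 | P0:S(5), P1:I, P2:I, P3:S(5) | bus: BusRd,Flush
[7] P2: store L0 := 77 | P0:I, P1:I, P2:M(77), P3:I | bus: BusRdX
[8] P1: load  L2 | P0:I, P1:S(20), P2:I, P3:I | bus: BusRd
[9] P2: load  L4 | P0:I, P1:I, P2:S(0), P3:I | bus: BusRd
[10] P3: store L0 := 70 | P0:I, P1:I, P2:I, P3:M(70) | bus: BusRdX,Flush
[11] P1: load  L5 | P0:S(80), P1:S(80), P2:I, P3:S(80) | bus: BusRd
[12] P0: load  L2 | P0:S(20), P1:S(20), P2:I, P3:I | bus: BusRd
[13] P3: store L3 := 21 | P0:I, P1:I, P2:I, P3:M(21) | bus: BusRdX
[14] P1: load  L2 | P0:S(20), P1:S(20), P2:I, P3:I | bus: none
[15] P0: load  L2 | P0:S(20), P1:S(20), P2:I, P3:I | bus: none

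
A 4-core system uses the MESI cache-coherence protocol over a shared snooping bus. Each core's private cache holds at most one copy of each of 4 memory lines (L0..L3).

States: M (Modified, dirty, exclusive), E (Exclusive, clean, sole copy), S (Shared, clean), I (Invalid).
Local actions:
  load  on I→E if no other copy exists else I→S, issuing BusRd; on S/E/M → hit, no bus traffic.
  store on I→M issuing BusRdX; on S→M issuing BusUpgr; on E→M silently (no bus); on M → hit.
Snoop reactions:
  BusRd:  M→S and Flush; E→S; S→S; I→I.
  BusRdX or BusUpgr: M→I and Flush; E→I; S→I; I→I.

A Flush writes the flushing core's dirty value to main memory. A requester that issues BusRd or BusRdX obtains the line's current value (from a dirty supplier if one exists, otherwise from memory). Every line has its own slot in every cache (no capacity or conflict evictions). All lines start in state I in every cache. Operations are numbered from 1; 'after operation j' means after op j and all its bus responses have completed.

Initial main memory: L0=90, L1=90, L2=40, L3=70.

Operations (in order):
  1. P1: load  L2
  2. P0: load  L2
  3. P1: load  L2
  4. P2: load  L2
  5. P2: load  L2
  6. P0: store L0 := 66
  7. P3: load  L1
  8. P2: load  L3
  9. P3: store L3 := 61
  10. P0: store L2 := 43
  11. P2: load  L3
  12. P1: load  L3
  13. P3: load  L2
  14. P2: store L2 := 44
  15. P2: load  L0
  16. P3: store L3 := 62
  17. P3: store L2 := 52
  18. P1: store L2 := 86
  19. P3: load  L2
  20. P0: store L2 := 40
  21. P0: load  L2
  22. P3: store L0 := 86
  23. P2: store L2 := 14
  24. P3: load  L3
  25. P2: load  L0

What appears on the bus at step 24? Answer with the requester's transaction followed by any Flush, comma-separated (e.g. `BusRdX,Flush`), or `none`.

  op1 P1: load  L2 → I/E/I/I on L2; bus BusRd; mem=40
  op2 P0: load  L2 → S/S/I/I on L2; bus BusRd; mem=40
  op3 P1: load  L2 → S/S/I/I on L2; bus (none); mem=40
  op4 P2: load  L2 → S/S/S/I on L2; bus BusRd; mem=40
  op5 P2: load  L2 → S/S/S/I on L2; bus (none); mem=40
  op6 P0: store L0 := 66 → M/I/I/I on L0; bus BusRdX; mem=90
  op7 P3: load  L1 → I/I/I/E on L1; bus BusRd; mem=90
  op8 P2: load  L3 → I/I/E/I on L3; bus BusRd; mem=70
  op9 P3: store L3 := 61 → I/I/I/M on L3; bus BusRdX; mem=70
  op10 P0: store L2 := 43 → M/I/I/I on L2; bus BusUpgr; mem=40
  op11 P2: load  L3 → I/I/S/S on L3; bus BusRd Flush; mem=61
  op12 P1: load  L3 → I/S/S/S on L3; bus BusRd; mem=61
  op13 P3: load  L2 → S/I/I/S on L2; bus BusRd Flush; mem=43
  op14 P2: store L2 := 44 → I/I/M/I on L2; bus BusRdX; mem=43
  op15 P2: load  L0 → S/I/S/I on L0; bus BusRd Flush; mem=66
  op16 P3: store L3 := 62 → I/I/I/M on L3; bus BusUpgr; mem=61
  op17 P3: store L2 := 52 → I/I/I/M on L2; bus BusRdX Flush; mem=44
  op18 P1: store L2 := 86 → I/M/I/I on L2; bus BusRdX Flush; mem=52
  op19 P3: load  L2 → I/S/I/S on L2; bus BusRd Flush; mem=86
  op20 P0: store L2 := 40 → M/I/I/I on L2; bus BusRdX; mem=86
  op21 P0: load  L2 → M/I/I/I on L2; bus (none); mem=86
  op22 P3: store L0 := 86 → I/I/I/M on L0; bus BusRdX; mem=66
  op23 P2: store L2 := 14 → I/I/M/I on L2; bus BusRdX Flush; mem=40
  op24 P3: load  L3 → I/I/I/M on L3; bus (none); mem=61
  op25 P2: load  L0 → I/I/S/S on L0; bus BusRd Flush; mem=86

bus = none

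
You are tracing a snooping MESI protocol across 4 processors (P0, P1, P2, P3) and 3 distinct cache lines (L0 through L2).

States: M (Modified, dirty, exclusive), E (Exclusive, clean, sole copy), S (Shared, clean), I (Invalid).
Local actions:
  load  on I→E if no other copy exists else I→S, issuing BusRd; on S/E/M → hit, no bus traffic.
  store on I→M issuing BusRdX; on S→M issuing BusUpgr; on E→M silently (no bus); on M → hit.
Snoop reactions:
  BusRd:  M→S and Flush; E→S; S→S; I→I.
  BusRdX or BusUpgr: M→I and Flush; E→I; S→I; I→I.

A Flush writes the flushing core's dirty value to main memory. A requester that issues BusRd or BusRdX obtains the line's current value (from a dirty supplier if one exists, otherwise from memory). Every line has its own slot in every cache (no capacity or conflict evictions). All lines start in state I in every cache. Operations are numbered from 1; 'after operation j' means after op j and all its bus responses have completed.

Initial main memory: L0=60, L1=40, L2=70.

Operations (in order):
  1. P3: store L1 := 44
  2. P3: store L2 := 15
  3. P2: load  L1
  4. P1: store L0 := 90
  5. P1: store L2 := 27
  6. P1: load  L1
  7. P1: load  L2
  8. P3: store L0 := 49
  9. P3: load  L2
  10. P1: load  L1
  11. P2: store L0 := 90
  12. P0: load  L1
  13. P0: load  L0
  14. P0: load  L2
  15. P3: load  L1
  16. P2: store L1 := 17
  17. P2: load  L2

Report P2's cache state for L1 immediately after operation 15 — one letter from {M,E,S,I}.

1. P3: store L1 := 44  bus=[BusRdX]  L1: P0=I P1=I P2=I P3=M  mem[L1]=40
2. P3: store L2 := 15  bus=[BusRdX]  L2: P0=I P1=I P2=I P3=M  mem[L2]=70
3. P2: load  L1  bus=[BusRd,Flush]  L1: P0=I P1=I P2=S P3=S  mem[L1]=44
4. P1: store L0 := 90  bus=[BusRdX]  L0: P0=I P1=M P2=I P3=I  mem[L0]=60
5. P1: store L2 := 27  bus=[BusRdX,Flush]  L2: P0=I P1=M P2=I P3=I  mem[L2]=15
6. P1: load  L1  bus=[BusRd]  L1: P0=I P1=S P2=S P3=S  mem[L1]=44
7. P1: load  L2  bus=[-]  L2: P0=I P1=M P2=I P3=I  mem[L2]=15
8. P3: store L0 := 49  bus=[BusRdX,Flush]  L0: P0=I P1=I P2=I P3=M  mem[L0]=90
9. P3: load  L2  bus=[BusRd,Flush]  L2: P0=I P1=S P2=I P3=S  mem[L2]=27
10. P1: load  L1  bus=[-]  L1: P0=I P1=S P2=S P3=S  mem[L1]=44
11. P2: store L0 := 90  bus=[BusRdX,Flush]  L0: P0=I P1=I P2=M P3=I  mem[L0]=49
12. P0: load  L1  bus=[BusRd]  L1: P0=S P1=S P2=S P3=S  mem[L1]=44
13. P0: load  L0  bus=[BusRd,Flush]  L0: P0=S P1=I P2=S P3=I  mem[L0]=90
14. P0: load  L2  bus=[BusRd]  L2: P0=S P1=S P2=I P3=S  mem[L2]=27
15. P3: load  L1  bus=[-]  L1: P0=S P1=S P2=S P3=S  mem[L1]=44
16. P2: store L1 := 17  bus=[BusUpgr]  L1: P0=I P1=I P2=M P3=I  mem[L1]=44
17. P2: load  L2  bus=[BusRd]  L2: P0=S P1=S P2=S P3=S  mem[L2]=27

state = S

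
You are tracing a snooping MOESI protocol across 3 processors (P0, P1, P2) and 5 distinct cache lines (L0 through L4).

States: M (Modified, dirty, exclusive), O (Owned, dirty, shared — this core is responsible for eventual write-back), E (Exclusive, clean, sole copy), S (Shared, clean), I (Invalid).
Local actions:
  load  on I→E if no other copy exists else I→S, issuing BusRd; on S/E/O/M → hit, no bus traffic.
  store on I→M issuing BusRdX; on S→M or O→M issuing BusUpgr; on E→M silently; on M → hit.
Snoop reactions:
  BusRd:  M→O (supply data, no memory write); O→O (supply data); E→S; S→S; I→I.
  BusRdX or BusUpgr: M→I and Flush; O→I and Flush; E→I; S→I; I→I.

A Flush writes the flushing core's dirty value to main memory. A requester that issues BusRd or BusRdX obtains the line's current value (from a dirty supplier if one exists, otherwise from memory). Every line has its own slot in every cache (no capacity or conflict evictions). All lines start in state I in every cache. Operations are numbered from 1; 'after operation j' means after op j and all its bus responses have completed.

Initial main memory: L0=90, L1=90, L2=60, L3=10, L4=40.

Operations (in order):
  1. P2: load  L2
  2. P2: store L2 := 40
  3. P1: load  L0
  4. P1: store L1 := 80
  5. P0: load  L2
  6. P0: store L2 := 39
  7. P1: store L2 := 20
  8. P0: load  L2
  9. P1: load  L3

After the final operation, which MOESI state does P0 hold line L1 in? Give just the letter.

state = I

[1] P2: load  L2 | P0:I, P1:I, P2:E(60) | bus: BusRd
[2] P2: store L2 := 40 | P0:I, P1:I, P2:M(40) | bus: none
[3] P1: load  L0 | P0:I, P1:E(90), P2:I | bus: BusRd
[4] P1: store L1 := 80 | P0:I, P1:M(80), P2:I | bus: BusRdX
[5] P0: load  L2 | P0:S(40), P1:I, P2:O(40) | bus: BusRd
[6] P0: store L2 := 39 | P0:M(39), P1:I, P2:I | bus: BusUpgr,Flush
[7] P1: store L2 := 20 | P0:I, P1:M(20), P2:I | bus: BusRdX,Flush
[8] P0: load  L2 | P0:S(20), P1:O(20), P2:I | bus: BusRd
[9] P1: load  L3 | P0:I, P1:E(10), P2:I | bus: BusRd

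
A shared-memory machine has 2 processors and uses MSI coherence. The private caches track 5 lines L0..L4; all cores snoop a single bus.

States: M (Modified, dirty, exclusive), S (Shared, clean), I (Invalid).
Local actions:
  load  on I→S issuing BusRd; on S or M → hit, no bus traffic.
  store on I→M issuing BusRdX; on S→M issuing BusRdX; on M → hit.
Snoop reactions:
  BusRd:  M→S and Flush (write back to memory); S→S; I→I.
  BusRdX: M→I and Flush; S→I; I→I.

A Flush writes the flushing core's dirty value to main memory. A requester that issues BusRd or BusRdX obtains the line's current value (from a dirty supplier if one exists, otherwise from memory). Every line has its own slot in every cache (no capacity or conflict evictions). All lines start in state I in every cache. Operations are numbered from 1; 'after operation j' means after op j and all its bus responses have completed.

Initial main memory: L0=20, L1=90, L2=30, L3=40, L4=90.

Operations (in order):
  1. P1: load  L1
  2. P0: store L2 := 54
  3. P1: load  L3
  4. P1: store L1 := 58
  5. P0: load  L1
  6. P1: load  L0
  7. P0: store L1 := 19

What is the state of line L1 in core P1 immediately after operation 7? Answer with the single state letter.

state = I

1. P1: load  L1  bus=[BusRd]  L1: P0=I P1=S  mem[L1]=90
2. P0: store L2 := 54  bus=[BusRdX]  L2: P0=M P1=I  mem[L2]=30
3. P1: load  L3  bus=[BusRd]  L3: P0=I P1=S  mem[L3]=40
4. P1: store L1 := 58  bus=[BusRdX]  L1: P0=I P1=M  mem[L1]=90
5. P0: load  L1  bus=[BusRd,Flush]  L1: P0=S P1=S  mem[L1]=58
6. P1: load  L0  bus=[BusRd]  L0: P0=I P1=S  mem[L0]=20
7. P0: store L1 := 19  bus=[BusRdX]  L1: P0=M P1=I  mem[L1]=58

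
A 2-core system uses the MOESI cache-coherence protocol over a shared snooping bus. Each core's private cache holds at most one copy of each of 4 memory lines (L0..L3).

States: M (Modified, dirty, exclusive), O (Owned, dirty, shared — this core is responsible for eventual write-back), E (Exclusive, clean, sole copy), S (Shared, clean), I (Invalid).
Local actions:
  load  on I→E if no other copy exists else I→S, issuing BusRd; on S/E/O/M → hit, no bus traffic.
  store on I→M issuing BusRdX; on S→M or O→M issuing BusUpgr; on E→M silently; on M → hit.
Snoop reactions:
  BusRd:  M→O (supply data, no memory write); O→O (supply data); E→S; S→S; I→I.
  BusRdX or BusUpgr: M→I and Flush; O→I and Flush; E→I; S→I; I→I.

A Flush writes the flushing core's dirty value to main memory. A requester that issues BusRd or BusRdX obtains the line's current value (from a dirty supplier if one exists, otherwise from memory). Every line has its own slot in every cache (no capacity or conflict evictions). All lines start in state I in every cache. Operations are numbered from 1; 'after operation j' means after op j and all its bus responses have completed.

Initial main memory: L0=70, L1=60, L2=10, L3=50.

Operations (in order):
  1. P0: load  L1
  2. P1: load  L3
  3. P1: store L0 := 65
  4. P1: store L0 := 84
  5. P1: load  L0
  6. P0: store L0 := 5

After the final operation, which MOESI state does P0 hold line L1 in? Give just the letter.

1. P0: load  L1  bus=[BusRd]  L1: P0=E P1=I  mem[L1]=60
2. P1: load  L3  bus=[BusRd]  L3: P0=I P1=E  mem[L3]=50
3. P1: store L0 := 65  bus=[BusRdX]  L0: P0=I P1=M  mem[L0]=70
4. P1: store L0 := 84  bus=[-]  L0: P0=I P1=M  mem[L0]=70
5. P1: load  L0  bus=[-]  L0: P0=I P1=M  mem[L0]=70
6. P0: store L0 := 5  bus=[BusRdX,Flush]  L0: P0=M P1=I  mem[L0]=84

state = E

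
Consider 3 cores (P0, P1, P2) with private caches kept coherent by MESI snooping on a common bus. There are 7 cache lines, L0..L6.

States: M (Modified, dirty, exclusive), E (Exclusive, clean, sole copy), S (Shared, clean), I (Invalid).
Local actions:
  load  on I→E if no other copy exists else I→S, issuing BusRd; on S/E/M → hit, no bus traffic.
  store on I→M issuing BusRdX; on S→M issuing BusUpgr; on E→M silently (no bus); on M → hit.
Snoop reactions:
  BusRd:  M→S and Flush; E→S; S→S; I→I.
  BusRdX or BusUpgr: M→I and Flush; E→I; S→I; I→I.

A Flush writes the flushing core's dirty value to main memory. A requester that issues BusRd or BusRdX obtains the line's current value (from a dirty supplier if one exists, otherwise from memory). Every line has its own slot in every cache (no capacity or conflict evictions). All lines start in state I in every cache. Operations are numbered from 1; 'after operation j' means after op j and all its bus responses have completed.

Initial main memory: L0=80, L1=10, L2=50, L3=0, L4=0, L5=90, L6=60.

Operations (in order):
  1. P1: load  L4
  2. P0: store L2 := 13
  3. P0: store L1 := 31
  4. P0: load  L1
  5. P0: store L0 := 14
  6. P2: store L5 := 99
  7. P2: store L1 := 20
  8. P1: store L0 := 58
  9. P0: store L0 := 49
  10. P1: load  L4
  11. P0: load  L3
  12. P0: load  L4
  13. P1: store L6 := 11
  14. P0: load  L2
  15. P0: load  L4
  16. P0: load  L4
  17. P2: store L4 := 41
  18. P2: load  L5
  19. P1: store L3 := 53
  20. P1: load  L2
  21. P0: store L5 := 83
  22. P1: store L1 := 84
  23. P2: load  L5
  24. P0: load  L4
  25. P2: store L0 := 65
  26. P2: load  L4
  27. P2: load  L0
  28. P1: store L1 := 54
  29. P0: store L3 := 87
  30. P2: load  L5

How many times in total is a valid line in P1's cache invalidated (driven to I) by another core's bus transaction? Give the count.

[1] P1: load  L4 | P0:I, P1:E(0), P2:I | bus: BusRd
[2] P0: store L2 := 13 | P0:M(13), P1:I, P2:I | bus: BusRdX
[3] P0: store L1 := 31 | P0:M(31), P1:I, P2:I | bus: BusRdX
[4] P0: load  L1 | P0:M(31), P1:I, P2:I | bus: none
[5] P0: store L0 := 14 | P0:M(14), P1:I, P2:I | bus: BusRdX
[6] P2: store L5 := 99 | P0:I, P1:I, P2:M(99) | bus: BusRdX
[7] P2: store L1 := 20 | P0:I, P1:I, P2:M(20) | bus: BusRdX,Flush
[8] P1: store L0 := 58 | P0:I, P1:M(58), P2:I | bus: BusRdX,Flush
[9] P0: store L0 := 49 | P0:M(49), P1:I, P2:I | bus: BusRdX,Flush
[10] P1: load  L4 | P0:I, P1:E(0), P2:I | bus: none
[11] P0: load  L3 | P0:E(0), P1:I, P2:I | bus: BusRd
[12] P0: load  L4 | P0:S(0), P1:S(0), P2:I | bus: BusRd
[13] P1: store L6 := 11 | P0:I, P1:M(11), P2:I | bus: BusRdX
[14] P0: load  L2 | P0:M(13), P1:I, P2:I | bus: none
[15] P0: load  L4 | P0:S(0), P1:S(0), P2:I | bus: none
[16] P0: load  L4 | P0:S(0), P1:S(0), P2:I | bus: none
[17] P2: store L4 := 41 | P0:I, P1:I, P2:M(41) | bus: BusRdX
[18] P2: load  L5 | P0:I, P1:I, P2:M(99) | bus: none
[19] P1: store L3 := 53 | P0:I, P1:M(53), P2:I | bus: BusRdX
[20] P1: load  L2 | P0:S(13), P1:S(13), P2:I | bus: BusRd,Flush
[21] P0: store L5 := 83 | P0:M(83), P1:I, P2:I | bus: BusRdX,Flush
[22] P1: store L1 := 84 | P0:I, P1:M(84), P2:I | bus: BusRdX,Flush
[23] P2: load  L5 | P0:S(83), P1:I, P2:S(83) | bus: BusRd,Flush
[24] P0: load  L4 | P0:S(41), P1:I, P2:S(41) | bus: BusRd,Flush
[25] P2: store L0 := 65 | P0:I, P1:I, P2:M(65) | bus: BusRdX,Flush
[26] P2: load  L4 | P0:S(41), P1:I, P2:S(41) | bus: none
[27] P2: load  L0 | P0:I, P1:I, P2:M(65) | bus: none
[28] P1: store L1 := 54 | P0:I, P1:M(54), P2:I | bus: none
[29] P0: store L3 := 87 | P0:M(87), P1:I, P2:I | bus: BusRdX,Flush
[30] P2: load  L5 | P0:S(83), P1:I, P2:S(83) | bus: none

invalidations = 3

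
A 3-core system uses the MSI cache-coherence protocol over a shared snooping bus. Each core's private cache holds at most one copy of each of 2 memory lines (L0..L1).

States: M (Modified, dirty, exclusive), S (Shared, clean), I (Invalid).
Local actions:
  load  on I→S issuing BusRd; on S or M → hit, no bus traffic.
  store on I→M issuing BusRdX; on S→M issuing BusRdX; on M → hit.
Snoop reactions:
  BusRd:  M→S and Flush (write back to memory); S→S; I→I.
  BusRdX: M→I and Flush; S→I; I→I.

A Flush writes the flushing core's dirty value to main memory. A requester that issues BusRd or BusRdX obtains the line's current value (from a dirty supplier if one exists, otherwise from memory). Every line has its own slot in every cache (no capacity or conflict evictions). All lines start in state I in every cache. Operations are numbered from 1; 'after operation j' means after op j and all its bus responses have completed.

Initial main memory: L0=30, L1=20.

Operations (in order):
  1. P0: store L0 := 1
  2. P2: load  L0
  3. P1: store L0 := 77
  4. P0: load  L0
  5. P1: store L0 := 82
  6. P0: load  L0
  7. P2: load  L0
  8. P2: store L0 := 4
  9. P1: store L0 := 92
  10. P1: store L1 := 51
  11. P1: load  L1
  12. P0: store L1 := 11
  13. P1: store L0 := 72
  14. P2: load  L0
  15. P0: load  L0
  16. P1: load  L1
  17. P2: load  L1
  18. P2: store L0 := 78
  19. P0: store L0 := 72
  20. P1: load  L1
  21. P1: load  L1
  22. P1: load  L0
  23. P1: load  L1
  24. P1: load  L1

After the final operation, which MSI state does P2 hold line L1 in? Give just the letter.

state = S

1. P0: store L0 := 1  bus=[BusRdX]  L0: P0=M P1=I P2=I  mem[L0]=30
2. P2: load  L0  bus=[BusRd,Flush]  L0: P0=S P1=I P2=S  mem[L0]=1
3. P1: store L0 := 77  bus=[BusRdX]  L0: P0=I P1=M P2=I  mem[L0]=1
4. P0: load  L0  bus=[BusRd,Flush]  L0: P0=S P1=S P2=I  mem[L0]=77
5. P1: store L0 := 82  bus=[BusRdX]  L0: P0=I P1=M P2=I  mem[L0]=77
6. P0: load  L0  bus=[BusRd,Flush]  L0: P0=S P1=S P2=I  mem[L0]=82
7. P2: load  L0  bus=[BusRd]  L0: P0=S P1=S P2=S  mem[L0]=82
8. P2: store L0 := 4  bus=[BusRdX]  L0: P0=I P1=I P2=M  mem[L0]=82
9. P1: store L0 := 92  bus=[BusRdX,Flush]  L0: P0=I P1=M P2=I  mem[L0]=4
10. P1: store L1 := 51  bus=[BusRdX]  L1: P0=I P1=M P2=I  mem[L1]=20
11. P1: load  L1  bus=[-]  L1: P0=I P1=M P2=I  mem[L1]=20
12. P0: store L1 := 11  bus=[BusRdX,Flush]  L1: P0=M P1=I P2=I  mem[L1]=51
13. P1: store L0 := 72  bus=[-]  L0: P0=I P1=M P2=I  mem[L0]=4
14. P2: load  L0  bus=[BusRd,Flush]  L0: P0=I P1=S P2=S  mem[L0]=72
15. P0: load  L0  bus=[BusRd]  L0: P0=S P1=S P2=S  mem[L0]=72
16. P1: load  L1  bus=[BusRd,Flush]  L1: P0=S P1=S P2=I  mem[L1]=11
17. P2: load  L1  bus=[BusRd]  L1: P0=S P1=S P2=S  mem[L1]=11
18. P2: store L0 := 78  bus=[BusRdX]  L0: P0=I P1=I P2=M  mem[L0]=72
19. P0: store L0 := 72  bus=[BusRdX,Flush]  L0: P0=M P1=I P2=I  mem[L0]=78
20. P1: load  L1  bus=[-]  L1: P0=S P1=S P2=S  mem[L1]=11
21. P1: load  L1  bus=[-]  L1: P0=S P1=S P2=S  mem[L1]=11
22. P1: load  L0  bus=[BusRd,Flush]  L0: P0=S P1=S P2=I  mem[L0]=72
23. P1: load  L1  bus=[-]  L1: P0=S P1=S P2=S  mem[L1]=11
24. P1: load  L1  bus=[-]  L1: P0=S P1=S P2=S  mem[L1]=11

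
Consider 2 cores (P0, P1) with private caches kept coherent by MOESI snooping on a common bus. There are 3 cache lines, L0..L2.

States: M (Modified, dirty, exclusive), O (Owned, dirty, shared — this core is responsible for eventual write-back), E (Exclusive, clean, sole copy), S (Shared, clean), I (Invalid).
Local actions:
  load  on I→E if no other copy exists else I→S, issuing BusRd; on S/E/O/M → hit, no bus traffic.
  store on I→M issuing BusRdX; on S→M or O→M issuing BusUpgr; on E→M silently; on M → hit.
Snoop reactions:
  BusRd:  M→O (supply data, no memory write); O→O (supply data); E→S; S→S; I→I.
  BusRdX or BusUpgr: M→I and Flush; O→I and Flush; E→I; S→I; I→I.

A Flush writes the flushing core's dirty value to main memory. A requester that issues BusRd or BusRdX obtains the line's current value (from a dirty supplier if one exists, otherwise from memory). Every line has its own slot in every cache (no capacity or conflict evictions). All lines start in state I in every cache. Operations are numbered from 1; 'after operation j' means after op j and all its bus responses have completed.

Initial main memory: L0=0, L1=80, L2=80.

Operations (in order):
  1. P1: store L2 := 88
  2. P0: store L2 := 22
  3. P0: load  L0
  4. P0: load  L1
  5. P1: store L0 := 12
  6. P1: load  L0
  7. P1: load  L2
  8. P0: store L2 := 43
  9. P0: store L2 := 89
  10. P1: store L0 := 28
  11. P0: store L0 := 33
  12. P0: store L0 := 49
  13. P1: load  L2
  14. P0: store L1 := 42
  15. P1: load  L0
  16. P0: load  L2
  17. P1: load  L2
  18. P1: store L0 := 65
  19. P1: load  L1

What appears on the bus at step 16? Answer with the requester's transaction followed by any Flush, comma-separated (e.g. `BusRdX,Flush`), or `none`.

bus = none

[1] P1: store L2 := 88 | P0:I, P1:M(88) | bus: BusRdX
[2] P0: store L2 := 22 | P0:M(22), P1:I | bus: BusRdX,Flush
[3] P0: load  L0 | P0:E(0), P1:I | bus: BusRd
[4] P0: load  L1 | P0:E(80), P1:I | bus: BusRd
[5] P1: store L0 := 12 | P0:I, P1:M(12) | bus: BusRdX
[6] P1: load  L0 | P0:I, P1:M(12) | bus: none
[7] P1: load  L2 | P0:O(22), P1:S(22) | bus: BusRd
[8] P0: store L2 := 43 | P0:M(43), P1:I | bus: BusUpgr
[9] P0: store L2 := 89 | P0:M(89), P1:I | bus: none
[10] P1: store L0 := 28 | P0:I, P1:M(28) | bus: none
[11] P0: store L0 := 33 | P0:M(33), P1:I | bus: BusRdX,Flush
[12] P0: store L0 := 49 | P0:M(49), P1:I | bus: none
[13] P1: load  L2 | P0:O(89), P1:S(89) | bus: BusRd
[14] P0: store L1 := 42 | P0:M(42), P1:I | bus: none
[15] P1: load  L0 | P0:O(49), P1:S(49) | bus: BusRd
[16] P0: load  L2 | P0:O(89), P1:S(89) | bus: none
[17] P1: load  L2 | P0:O(89), P1:S(89) | bus: none
[18] P1: store L0 := 65 | P0:I, P1:M(65) | bus: BusUpgr,Flush
[19] P1: load  L1 | P0:O(42), P1:S(42) | bus: BusRd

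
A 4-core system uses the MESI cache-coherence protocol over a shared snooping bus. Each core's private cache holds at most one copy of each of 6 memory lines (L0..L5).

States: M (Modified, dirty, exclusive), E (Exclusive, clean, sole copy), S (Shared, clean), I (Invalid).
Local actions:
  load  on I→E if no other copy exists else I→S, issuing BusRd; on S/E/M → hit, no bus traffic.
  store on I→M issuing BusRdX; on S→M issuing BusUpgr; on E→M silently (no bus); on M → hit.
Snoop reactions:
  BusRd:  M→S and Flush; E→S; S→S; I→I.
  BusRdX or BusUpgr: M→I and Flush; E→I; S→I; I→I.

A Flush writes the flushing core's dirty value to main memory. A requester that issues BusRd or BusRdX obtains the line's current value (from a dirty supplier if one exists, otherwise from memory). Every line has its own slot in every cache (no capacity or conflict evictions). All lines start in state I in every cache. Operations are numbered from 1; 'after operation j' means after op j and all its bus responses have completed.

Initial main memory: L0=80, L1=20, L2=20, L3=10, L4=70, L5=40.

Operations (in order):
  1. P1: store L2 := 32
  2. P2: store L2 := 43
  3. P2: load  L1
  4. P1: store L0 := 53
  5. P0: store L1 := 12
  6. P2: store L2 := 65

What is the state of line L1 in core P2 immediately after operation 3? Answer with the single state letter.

[1] P1: store L2 := 32 | P0:I, P1:M(32), P2:I, P3:I | bus: BusRdX
[2] P2: store L2 := 43 | P0:I, P1:I, P2:M(43), P3:I | bus: BusRdX,Flush
[3] P2: load  L1 | P0:I, P1:I, P2:E(20), P3:I | bus: BusRd
[4] P1: store L0 := 53 | P0:I, P1:M(53), P2:I, P3:I | bus: BusRdX
[5] P0: store L1 := 12 | P0:M(12), P1:I, P2:I, P3:I | bus: BusRdX
[6] P2: store L2 := 65 | P0:I, P1:I, P2:M(65), P3:I | bus: none

state = E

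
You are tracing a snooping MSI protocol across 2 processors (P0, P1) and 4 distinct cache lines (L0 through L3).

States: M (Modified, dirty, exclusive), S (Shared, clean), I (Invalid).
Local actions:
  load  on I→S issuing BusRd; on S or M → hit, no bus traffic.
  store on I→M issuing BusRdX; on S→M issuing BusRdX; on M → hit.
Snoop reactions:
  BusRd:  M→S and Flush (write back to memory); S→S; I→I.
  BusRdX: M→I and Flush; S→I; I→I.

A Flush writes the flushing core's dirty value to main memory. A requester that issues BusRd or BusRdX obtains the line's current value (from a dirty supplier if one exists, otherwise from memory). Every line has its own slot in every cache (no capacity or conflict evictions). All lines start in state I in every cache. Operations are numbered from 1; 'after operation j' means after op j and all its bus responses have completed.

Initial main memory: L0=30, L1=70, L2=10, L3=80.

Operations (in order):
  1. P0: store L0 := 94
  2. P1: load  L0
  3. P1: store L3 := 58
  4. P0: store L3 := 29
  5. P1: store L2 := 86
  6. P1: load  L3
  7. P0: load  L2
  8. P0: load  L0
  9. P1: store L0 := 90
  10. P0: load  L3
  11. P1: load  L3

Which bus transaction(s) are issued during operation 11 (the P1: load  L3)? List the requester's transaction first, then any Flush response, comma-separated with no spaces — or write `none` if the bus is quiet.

bus = none

  op1 P0: store L0 := 94 → M/I on L0; bus BusRdX; mem=30
  op2 P1: load  L0 → S/S on L0; bus BusRd Flush; mem=94
  op3 P1: store L3 := 58 → I/M on L3; bus BusRdX; mem=80
  op4 P0: store L3 := 29 → M/I on L3; bus BusRdX Flush; mem=58
  op5 P1: store L2 := 86 → I/M on L2; bus BusRdX; mem=10
  op6 P1: load  L3 → S/S on L3; bus BusRd Flush; mem=29
  op7 P0: load  L2 → S/S on L2; bus BusRd Flush; mem=86
  op8 P0: load  L0 → S/S on L0; bus (none); mem=94
  op9 P1: store L0 := 90 → I/M on L0; bus BusRdX; mem=94
  op10 P0: load  L3 → S/S on L3; bus (none); mem=29
  op11 P1: load  L3 → S/S on L3; bus (none); mem=29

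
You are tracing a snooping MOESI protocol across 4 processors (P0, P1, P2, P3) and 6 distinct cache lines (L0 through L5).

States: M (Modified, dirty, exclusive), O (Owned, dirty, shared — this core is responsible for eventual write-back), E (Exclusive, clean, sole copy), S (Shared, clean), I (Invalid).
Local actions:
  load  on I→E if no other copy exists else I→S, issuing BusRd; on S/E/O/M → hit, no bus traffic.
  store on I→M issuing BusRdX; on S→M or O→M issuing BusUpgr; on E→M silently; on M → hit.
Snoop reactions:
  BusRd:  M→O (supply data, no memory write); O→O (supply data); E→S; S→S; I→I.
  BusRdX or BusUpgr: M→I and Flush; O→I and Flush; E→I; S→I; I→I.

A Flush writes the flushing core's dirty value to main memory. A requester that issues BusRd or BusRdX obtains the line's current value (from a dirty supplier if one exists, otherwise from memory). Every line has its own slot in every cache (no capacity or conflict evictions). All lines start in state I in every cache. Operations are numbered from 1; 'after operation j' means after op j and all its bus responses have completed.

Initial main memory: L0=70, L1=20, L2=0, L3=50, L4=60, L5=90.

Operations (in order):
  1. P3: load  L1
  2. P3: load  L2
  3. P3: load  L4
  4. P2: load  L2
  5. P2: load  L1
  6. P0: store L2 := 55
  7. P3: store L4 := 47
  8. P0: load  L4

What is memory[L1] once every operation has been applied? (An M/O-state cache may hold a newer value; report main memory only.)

[1] P3: load  L1 | P0:I, P1:I, P2:I, P3:E(20) | bus: BusRd
[2] P3: load  L2 | P0:I, P1:I, P2:I, P3:E(0) | bus: BusRd
[3] P3: load  L4 | P0:I, P1:I, P2:I, P3:E(60) | bus: BusRd
[4] P2: load  L2 | P0:I, P1:I, P2:S(0), P3:S(0) | bus: BusRd
[5] P2: load  L1 | P0:I, P1:I, P2:S(20), P3:S(20) | bus: BusRd
[6] P0: store L2 := 55 | P0:M(55), P1:I, P2:I, P3:I | bus: BusRdX
[7] P3: store L4 := 47 | P0:I, P1:I, P2:I, P3:M(47) | bus: none
[8] P0: load  L4 | P0:S(47), P1:I, P2:I, P3:O(47) | bus: BusRd

memory[L1] = 20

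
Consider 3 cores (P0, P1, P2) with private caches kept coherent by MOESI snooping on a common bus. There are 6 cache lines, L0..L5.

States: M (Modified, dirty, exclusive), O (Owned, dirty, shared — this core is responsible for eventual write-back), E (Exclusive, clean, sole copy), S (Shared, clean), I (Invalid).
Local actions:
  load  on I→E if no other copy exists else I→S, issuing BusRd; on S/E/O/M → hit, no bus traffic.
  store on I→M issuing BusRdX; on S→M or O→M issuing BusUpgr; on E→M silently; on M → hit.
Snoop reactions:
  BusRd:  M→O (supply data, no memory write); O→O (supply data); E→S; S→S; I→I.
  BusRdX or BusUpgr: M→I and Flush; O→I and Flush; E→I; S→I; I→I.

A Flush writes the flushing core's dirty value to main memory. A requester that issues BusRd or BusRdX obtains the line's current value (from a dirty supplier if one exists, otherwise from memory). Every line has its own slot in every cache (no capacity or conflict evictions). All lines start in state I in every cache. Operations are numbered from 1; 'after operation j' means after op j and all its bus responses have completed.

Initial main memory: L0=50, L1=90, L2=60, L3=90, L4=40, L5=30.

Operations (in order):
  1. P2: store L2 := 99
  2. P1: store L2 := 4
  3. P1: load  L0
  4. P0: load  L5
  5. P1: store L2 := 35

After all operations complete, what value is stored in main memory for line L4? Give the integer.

memory[L4] = 40

  op1 P2: store L2 := 99 → I/I/M on L2; bus BusRdX; mem=60
  op2 P1: store L2 := 4 → I/M/I on L2; bus BusRdX Flush; mem=99
  op3 P1: load  L0 → I/E/I on L0; bus BusRd; mem=50
  op4 P0: load  L5 → E/I/I on L5; bus BusRd; mem=30
  op5 P1: store L2 := 35 → I/M/I on L2; bus (none); mem=99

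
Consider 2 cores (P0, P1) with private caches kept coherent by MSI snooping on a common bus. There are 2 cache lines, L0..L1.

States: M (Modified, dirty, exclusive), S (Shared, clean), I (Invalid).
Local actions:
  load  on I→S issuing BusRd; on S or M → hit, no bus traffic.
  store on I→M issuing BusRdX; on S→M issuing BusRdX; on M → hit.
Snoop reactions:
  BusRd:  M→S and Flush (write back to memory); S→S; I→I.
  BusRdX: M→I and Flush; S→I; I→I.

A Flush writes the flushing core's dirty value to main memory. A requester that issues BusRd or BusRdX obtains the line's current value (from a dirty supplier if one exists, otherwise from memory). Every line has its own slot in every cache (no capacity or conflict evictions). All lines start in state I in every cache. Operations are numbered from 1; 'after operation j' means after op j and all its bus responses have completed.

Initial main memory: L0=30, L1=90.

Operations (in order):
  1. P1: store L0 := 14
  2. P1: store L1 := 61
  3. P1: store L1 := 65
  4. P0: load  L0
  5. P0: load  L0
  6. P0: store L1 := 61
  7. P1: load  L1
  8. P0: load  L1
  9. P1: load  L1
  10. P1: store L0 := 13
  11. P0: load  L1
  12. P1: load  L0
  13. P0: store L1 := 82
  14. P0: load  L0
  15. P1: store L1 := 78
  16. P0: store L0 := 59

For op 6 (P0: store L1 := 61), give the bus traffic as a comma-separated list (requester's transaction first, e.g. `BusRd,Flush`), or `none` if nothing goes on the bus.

bus = BusRdX,Flush

[1] P1: store L0 := 14 | P0:I, P1:M(14) | bus: BusRdX
[2] P1: store L1 := 61 | P0:I, P1:M(61) | bus: BusRdX
[3] P1: store L1 := 65 | P0:I, P1:M(65) | bus: none
[4] P0: load  L0 | P0:S(14), P1:S(14) | bus: BusRd,Flush
[5] P0: load  L0 | P0:S(14), P1:S(14) | bus: none
[6] P0: store L1 := 61 | P0:M(61), P1:I | bus: BusRdX,Flush
[7] P1: load  L1 | P0:S(61), P1:S(61) | bus: BusRd,Flush
[8] P0: load  L1 | P0:S(61), P1:S(61) | bus: none
[9] P1: load  L1 | P0:S(61), P1:S(61) | bus: none
[10] P1: store L0 := 13 | P0:I, P1:M(13) | bus: BusRdX
[11] P0: load  L1 | P0:S(61), P1:S(61) | bus: none
[12] P1: load  L0 | P0:I, P1:M(13) | bus: none
[13] P0: store L1 := 82 | P0:M(82), P1:I | bus: BusRdX
[14] P0: load  L0 | P0:S(13), P1:S(13) | bus: BusRd,Flush
[15] P1: store L1 := 78 | P0:I, P1:M(78) | bus: BusRdX,Flush
[16] P0: store L0 := 59 | P0:M(59), P1:I | bus: BusRdX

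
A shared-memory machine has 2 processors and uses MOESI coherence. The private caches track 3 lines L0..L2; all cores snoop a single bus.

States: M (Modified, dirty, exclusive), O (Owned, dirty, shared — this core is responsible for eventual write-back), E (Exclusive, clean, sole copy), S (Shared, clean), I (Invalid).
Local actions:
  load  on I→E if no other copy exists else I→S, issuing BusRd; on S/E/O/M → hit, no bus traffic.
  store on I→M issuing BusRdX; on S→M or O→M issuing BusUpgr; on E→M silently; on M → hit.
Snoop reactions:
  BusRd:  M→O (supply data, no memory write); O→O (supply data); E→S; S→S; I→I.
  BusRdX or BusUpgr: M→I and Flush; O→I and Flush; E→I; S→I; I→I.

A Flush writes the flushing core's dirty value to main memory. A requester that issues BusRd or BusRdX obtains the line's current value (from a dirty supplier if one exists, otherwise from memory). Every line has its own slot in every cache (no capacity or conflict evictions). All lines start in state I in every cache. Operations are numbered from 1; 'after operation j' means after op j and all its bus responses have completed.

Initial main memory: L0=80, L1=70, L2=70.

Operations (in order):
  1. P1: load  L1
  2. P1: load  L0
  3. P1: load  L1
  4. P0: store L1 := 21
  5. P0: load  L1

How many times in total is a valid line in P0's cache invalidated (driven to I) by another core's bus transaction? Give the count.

[1] P1: load  L1 | P0:I, P1:E(70) | bus: BusRd
[2] P1: load  L0 | P0:I, P1:E(80) | bus: BusRd
[3] P1: load  L1 | P0:I, P1:E(70) | bus: none
[4] P0: store L1 := 21 | P0:M(21), P1:I | bus: BusRdX
[5] P0: load  L1 | P0:M(21), P1:I | bus: none

invalidations = 0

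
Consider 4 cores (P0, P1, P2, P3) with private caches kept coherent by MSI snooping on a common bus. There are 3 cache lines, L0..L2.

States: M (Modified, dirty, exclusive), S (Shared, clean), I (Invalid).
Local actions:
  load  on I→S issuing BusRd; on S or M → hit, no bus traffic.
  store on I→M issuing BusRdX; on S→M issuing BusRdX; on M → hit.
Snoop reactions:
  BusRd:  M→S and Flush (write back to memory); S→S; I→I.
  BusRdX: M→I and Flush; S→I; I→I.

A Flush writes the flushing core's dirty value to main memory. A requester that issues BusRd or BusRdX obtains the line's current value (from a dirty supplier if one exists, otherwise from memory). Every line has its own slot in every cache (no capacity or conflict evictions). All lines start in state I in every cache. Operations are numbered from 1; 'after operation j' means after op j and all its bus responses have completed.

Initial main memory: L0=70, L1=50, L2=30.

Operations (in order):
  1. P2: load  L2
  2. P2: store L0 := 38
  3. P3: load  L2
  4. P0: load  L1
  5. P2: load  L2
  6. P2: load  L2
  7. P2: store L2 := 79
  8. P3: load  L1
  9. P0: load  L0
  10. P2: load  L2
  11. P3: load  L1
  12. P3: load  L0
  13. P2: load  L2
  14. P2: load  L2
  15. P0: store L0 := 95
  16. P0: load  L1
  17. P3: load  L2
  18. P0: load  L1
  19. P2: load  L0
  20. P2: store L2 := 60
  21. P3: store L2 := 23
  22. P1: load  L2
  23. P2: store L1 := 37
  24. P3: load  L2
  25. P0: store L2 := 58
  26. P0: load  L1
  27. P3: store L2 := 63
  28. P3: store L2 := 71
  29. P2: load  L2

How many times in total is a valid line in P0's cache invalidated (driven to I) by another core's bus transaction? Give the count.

invalidations = 2

step 1: P2: load  L2  ⟶  IISI  (L2)  txn=BusRd  M[L2]=30
step 2: P2: store L0 := 38  ⟶  IIMI  (L0)  txn=BusRdX  M[L0]=70
step 3: P3: load  L2  ⟶  IISS  (L2)  txn=BusRd  M[L2]=30
step 4: P0: load  L1  ⟶  SIII  (L1)  txn=BusRd  M[L1]=50
step 5: P2: load  L2  ⟶  IISS  (L2)  txn=∅  M[L2]=30
step 6: P2: load  L2  ⟶  IISS  (L2)  txn=∅  M[L2]=30
step 7: P2: store L2 := 79  ⟶  IIMI  (L2)  txn=BusRdX  M[L2]=30
step 8: P3: load  L1  ⟶  SIIS  (L1)  txn=BusRd  M[L1]=50
step 9: P0: load  L0  ⟶  SISI  (L0)  txn=BusRd+Flush  M[L0]=38
step 10: P2: load  L2  ⟶  IIMI  (L2)  txn=∅  M[L2]=30
step 11: P3: load  L1  ⟶  SIIS  (L1)  txn=∅  M[L1]=50
step 12: P3: load  L0  ⟶  SISS  (L0)  txn=BusRd  M[L0]=38
step 13: P2: load  L2  ⟶  IIMI  (L2)  txn=∅  M[L2]=30
step 14: P2: load  L2  ⟶  IIMI  (L2)  txn=∅  M[L2]=30
step 15: P0: store L0 := 95  ⟶  MIII  (L0)  txn=BusRdX  M[L0]=38
step 16: P0: load  L1  ⟶  SIIS  (L1)  txn=∅  M[L1]=50
step 17: P3: load  L2  ⟶  IISS  (L2)  txn=BusRd+Flush  M[L2]=79
step 18: P0: load  L1  ⟶  SIIS  (L1)  txn=∅  M[L1]=50
step 19: P2: load  L0  ⟶  SISI  (L0)  txn=BusRd+Flush  M[L0]=95
step 20: P2: store L2 := 60  ⟶  IIMI  (L2)  txn=BusRdX  M[L2]=79
step 21: P3: store L2 := 23  ⟶  IIIM  (L2)  txn=BusRdX+Flush  M[L2]=60
step 22: P1: load  L2  ⟶  ISIS  (L2)  txn=BusRd+Flush  M[L2]=23
step 23: P2: store L1 := 37  ⟶  IIMI  (L1)  txn=BusRdX  M[L1]=50
step 24: P3: load  L2  ⟶  ISIS  (L2)  txn=∅  M[L2]=23
step 25: P0: store L2 := 58  ⟶  MIII  (L2)  txn=BusRdX  M[L2]=23
step 26: P0: load  L1  ⟶  SISI  (L1)  txn=BusRd+Flush  M[L1]=37
step 27: P3: store L2 := 63  ⟶  IIIM  (L2)  txn=BusRdX+Flush  M[L2]=58
step 28: P3: store L2 := 71  ⟶  IIIM  (L2)  txn=∅  M[L2]=58
step 29: P2: load  L2  ⟶  IISS  (L2)  txn=BusRd+Flush  M[L2]=71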